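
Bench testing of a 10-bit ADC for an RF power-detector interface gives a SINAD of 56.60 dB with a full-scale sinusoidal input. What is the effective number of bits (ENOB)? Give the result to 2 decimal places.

Inverting SNR = 6.02 N + 1.76: N_eff = (56.60 − 1.76)/6.02 = 9.1096.

9.11 bits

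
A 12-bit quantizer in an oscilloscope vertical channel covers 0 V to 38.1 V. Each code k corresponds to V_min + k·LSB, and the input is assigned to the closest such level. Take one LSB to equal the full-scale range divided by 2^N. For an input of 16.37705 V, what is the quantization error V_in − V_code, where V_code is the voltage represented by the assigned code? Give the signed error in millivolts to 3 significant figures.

V_FS = 38.1 V. LSB = 38.1 V / 2^12 ≈ 9.302 mV.
(V_in − V_min)/LSB = (16.37705 − (0)) × 4096/38.1 = 1760.6403 → nearest code k = 1761.
V_code = 0 + (1761/4096) × 38.1 = 16.38039551 V.
V_in − V_code = 16.37705 − (16.38039551) = −3.35 mV.

−3.35 mV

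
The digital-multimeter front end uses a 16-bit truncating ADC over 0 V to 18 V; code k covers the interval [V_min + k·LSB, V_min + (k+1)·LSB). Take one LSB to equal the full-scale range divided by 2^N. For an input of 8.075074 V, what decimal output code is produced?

29400

Full-scale range = 18 V. LSB = 18 V / 2^16 ≈ 274.7 µV.
(V_in − V_min) × 2^16/range = (8.075074 − (0)) × 65536/18 = 29400.447.
Floor → code = 29400.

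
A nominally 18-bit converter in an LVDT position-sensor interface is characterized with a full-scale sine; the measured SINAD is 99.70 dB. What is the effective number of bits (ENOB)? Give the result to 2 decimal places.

(99.70 − 1.76) / 6.02 = 97.94/6.02 = 16.2691 effective bits.

16.27 bits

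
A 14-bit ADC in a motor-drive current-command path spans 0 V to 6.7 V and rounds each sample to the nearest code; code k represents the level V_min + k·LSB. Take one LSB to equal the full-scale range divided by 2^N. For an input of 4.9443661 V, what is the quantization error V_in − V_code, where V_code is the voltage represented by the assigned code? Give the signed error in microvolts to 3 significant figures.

Full-scale range = 6.7 V. LSB = 6.7 V / 2^14 ≈ 408.9 µV.
(V_in − V_min)/LSB = (4.9443661 − (0)) × 16384/6.7 = 12090.8200 → nearest code k = 12091.
V_code = V_min + k × range/2^14 = 0 + 12091 × 6.7/16384 = 4.9444396973 V.
e = 4.9443661 − (4.9444396973) = −73.6 µV.

−73.6 µV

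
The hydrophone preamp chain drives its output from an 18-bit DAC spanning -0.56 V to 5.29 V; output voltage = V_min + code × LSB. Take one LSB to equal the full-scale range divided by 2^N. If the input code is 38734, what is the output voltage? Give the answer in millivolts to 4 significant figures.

304.4 mV

Range = 5.29 − (-0.56) = 5.85 V. LSB = 5.85 V / 2^18.
Output = V_min + (38734/262144) × range = -0.56 + 0.147758 × 5.85 V
      = -0.56 V + 0.864387 V = 0.304387 V.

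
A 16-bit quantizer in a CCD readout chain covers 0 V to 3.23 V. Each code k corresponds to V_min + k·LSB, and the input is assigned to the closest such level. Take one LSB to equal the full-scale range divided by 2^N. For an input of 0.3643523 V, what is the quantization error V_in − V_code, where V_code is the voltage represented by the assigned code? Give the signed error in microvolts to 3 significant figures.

−18.3 µV

Full-scale range = 3.23 V. LSB = 3.23 V / 2^16 ≈ 49.29 µV.
(V_in − V_min)/LSB = (0.3643523 − (0)) × 65536/3.23 = 7392.6292 → nearest code k = 7393.
Reconstructed level: 0 + 7393 × 3.23/65536 V = 0.36437057495 V.
Error = V_in − V_code = 0.3643523 − (0.36437057495) = −18.3 µV.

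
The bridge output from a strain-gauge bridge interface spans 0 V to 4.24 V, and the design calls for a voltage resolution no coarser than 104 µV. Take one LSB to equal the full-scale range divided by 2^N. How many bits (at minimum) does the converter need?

16 bits

Span = 4.24 V.
Levels needed ≥ 4.24/104 µV = 40770. 2^16 = 65536 suffices, so N_min = 16.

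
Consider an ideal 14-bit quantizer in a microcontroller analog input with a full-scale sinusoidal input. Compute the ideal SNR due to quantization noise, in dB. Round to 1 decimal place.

86.0 dB

6.02(14) + 1.76 = 84.28 + 1.76 = 86.04 dB.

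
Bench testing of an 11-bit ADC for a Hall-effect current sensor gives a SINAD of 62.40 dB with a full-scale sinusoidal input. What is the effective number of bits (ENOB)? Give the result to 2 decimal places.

10.07 bits

ENOB = (SINAD − 1.76) / 6.02 = (62.40 − 1.76) / 6.02 = 60.64 / 6.02 = 10.0731.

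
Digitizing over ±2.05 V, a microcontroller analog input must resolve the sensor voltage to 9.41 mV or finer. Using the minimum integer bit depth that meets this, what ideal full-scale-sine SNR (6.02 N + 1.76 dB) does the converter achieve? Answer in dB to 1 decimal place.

Full-scale range = 2.05 V − (-2.05 V) = 4.1 V.
Levels needed ≥ 4.1/9.41 mV = 435.7. 2^9 = 512 suffices, so N_min = 9.
SNR = 6.02 × 9 + 1.76 = 55.94 dB.

55.9 dB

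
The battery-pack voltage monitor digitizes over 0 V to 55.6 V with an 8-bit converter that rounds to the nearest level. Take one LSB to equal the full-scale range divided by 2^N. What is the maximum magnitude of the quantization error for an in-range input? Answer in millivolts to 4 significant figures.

Range is 55.6 V.
One LSB is 55.6 V / 256 = 217.188 mV.
|e|_max = LSB/2 = 108.6 mV.

108.6 mV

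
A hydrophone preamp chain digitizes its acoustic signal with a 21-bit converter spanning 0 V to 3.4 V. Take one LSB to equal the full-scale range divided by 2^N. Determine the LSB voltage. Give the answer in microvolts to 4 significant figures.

1.621 µV

Range is 3.4 V.
There are 2^21 = 2097152 steps.
One LSB is 3.4 V / 2097152 = 1.621 µV.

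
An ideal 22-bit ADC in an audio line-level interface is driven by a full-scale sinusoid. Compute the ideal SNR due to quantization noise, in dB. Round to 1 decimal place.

134.2 dB

SNR = 6.02·22 + 1.76 = 134.20 dB.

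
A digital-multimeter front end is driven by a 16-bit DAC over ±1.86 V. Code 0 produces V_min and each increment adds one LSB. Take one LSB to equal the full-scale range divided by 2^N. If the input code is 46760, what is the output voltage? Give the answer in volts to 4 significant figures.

Span: 1.86 V − (-1.86 V) = 3.72 V. LSB = 3.72 V / 2^16.
V_out = V_min + code × LSB = -1.86 V + 46760 × 3.72 V / 65536
      = -1.86 + 2.65422 = 0.794224 V.

0.7942 V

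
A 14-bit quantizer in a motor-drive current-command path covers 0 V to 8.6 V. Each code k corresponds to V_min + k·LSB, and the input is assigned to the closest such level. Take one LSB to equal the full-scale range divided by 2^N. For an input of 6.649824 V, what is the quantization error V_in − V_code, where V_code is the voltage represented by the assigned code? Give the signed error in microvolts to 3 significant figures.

Full-scale range = 8.6 V. LSB = 8.6 V / 2^14 ≈ 0.5249 mV.
(6.649824 − (0)) / LSB = 6.649824 × 16384/8.6 = 12668.6880. Nearest integer: k = 12669.
V_code = V_min + k × range/2^14 = 0 + 12669 × 8.6/16384 = 6.6499877930 V.
Error = V_in − V_code = 6.649824 − (6.6499877930) = −164 µV.

−164 µV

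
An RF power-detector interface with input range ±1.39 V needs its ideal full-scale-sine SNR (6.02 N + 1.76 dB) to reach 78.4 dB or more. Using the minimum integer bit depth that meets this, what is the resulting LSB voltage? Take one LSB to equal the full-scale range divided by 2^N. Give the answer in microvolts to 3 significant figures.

The full-scale span is 1.39 − (-1.39) = 2.78 V.
Solving 6.02 N ≥ 78.4 − 1.76: N ≥ 12.731. Round up → N = 13.
LSB = 2.78 V / 2^13 = 339 µV.

339 µV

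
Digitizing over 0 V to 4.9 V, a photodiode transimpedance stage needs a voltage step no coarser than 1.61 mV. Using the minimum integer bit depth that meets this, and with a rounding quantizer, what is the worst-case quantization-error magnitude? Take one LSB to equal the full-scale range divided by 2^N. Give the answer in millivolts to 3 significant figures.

Span = 4.9 V.
Need 2^N ≥ 4.9 V / 1.61 mV = 3043 → N_min = 12.
One LSB is 4.9 V / 4096 = 1.1963 mV.
Half an LSB is 0.598 mV.

0.598 mV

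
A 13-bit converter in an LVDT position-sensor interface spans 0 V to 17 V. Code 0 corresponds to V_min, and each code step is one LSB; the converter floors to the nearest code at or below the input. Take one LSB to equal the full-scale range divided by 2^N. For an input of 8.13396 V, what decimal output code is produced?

V_FS = 17 V. LSB = 17 V / 2^13 ≈ 2.075 mV.
V_in − V_min = 8.13396 − (0) = 8.13396 V.
Divide by LSB: 8.13396 × 8192/17 = 3919.6118.
Truncating gives code 3919.

3919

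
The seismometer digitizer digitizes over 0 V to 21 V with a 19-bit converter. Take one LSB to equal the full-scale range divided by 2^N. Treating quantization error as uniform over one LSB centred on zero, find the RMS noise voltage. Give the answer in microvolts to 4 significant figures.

11.56 µV

Span = 21 V.
Step size = 21/524288 V = 40.0543 µV.
For a uniform distribution on [−LSB/2, +LSB/2], V_rms = LSB/√12 = 40.0543 µV/3.4641 = 11.56 µV.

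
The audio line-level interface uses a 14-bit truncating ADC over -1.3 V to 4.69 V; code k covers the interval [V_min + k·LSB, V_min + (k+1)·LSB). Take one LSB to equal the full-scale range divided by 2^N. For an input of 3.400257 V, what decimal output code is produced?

12856

The full-scale span is 4.69 − (-1.3) = 5.99 V. LSB = 5.99 V / 2^14 ≈ 365.6 µV.
code = ⌊(V_in − V_min)/LSB⌋ = ⌊(V_in − V_min) × 2^14 / range⌋
     = ⌊(3.400257 − (-1.3)) × 16384 / 5.99⌋ = ⌊4.700257 × 16384/5.99⌋
     = ⌊12856.262⌋ = 12856.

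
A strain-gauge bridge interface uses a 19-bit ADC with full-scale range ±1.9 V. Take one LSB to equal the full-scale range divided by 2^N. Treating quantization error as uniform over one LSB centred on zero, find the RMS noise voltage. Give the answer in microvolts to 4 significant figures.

2.092 µV

The full-scale span is 1.9 − (-1.9) = 3.8 V.
LSB = 3.8 V ÷ 2^19 = 3.8/524288 V = 7.24792 µV.
σ_q = LSB/√12 = 7.24792 µV/3.4641 = 2.092 µV.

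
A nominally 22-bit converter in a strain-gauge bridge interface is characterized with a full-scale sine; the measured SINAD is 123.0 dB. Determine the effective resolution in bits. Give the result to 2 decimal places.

Inverting SNR = 6.02 N + 1.76: N_eff = (123.0 − 1.76)/6.02 = 20.1395.

20.14 bits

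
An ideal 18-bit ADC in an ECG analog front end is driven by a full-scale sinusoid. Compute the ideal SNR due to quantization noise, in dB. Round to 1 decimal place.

110.1 dB

6.02(18) + 1.76 = 108.36 + 1.76 = 110.12 dB.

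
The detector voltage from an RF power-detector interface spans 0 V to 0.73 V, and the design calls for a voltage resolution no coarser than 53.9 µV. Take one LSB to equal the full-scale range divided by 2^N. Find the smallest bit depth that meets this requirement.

14 bits

Range is 0.73 V.
Levels needed ≥ 0.73/53.9 µV = 13540. 2^14 = 16384 suffices, so N_min = 14.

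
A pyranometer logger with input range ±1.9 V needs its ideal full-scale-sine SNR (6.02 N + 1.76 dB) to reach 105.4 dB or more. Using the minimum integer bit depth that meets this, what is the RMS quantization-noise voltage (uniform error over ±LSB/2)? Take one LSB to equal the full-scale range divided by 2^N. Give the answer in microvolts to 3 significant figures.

Range = 1.9 − (-1.9) = 3.8 V.
Solving 6.02 N ≥ 105.4 − 1.76: N ≥ 17.216. Round up → N = 18.
LSB = 3.8 V ÷ 2^18 = 3.8/262144 V = 14.496 µV.
RMS noise = LSB/√12 = 4.18 µV.

4.18 µV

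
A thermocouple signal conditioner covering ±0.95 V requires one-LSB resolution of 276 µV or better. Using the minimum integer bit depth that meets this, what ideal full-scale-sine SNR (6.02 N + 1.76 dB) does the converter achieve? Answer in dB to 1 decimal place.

The full-scale span is 0.95 − (-0.95) = 1.9 V.
1.9 V / 276 µV = 6884. Since 2^12 = 4096 and 2^13 = 8192, N = 13.
Ideal SNR at N = 13: 6.02·13 + 1.76 = 80.0 dB.

80.0 dB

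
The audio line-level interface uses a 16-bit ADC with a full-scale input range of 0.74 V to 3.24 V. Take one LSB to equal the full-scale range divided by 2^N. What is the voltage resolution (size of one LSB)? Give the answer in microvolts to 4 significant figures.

The full-scale span is 3.24 − (0.74) = 2.5 V.
There are 2^16 = 65536 steps.
LSB = 2.5 V ÷ 2^16 = 2.5/65536 V = 38.15 µV.

38.15 µV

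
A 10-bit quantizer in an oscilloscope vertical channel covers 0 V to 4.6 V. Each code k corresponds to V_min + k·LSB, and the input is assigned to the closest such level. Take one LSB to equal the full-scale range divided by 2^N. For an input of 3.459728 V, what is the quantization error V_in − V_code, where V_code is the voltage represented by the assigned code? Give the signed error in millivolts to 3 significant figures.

+0.744 mV

Full-scale range = 4.6 V. LSB = 4.6 V / 2^10 ≈ 4.492 mV.
Position in LSBs: (3.459728 − (0)) × 1024/4.6 = 770.1655; rounding gives k = 770.
Reconstructed level: 0 + 770 × 4.6/1024 V = 3.458984375 V.
Error = V_in − V_code = 3.459728 − (3.458984375) = +0.744 mV.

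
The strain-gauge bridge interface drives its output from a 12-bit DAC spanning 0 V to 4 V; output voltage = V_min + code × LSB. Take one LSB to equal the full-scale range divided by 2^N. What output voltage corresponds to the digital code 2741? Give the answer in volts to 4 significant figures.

Span = 4 V. LSB = 4 V / 2^12.
V_out = V_min + code × LSB = 0 V + 2741 × 4 V / 4096
      = 0 + 2.67676 = 2.67676 V.

2.677 V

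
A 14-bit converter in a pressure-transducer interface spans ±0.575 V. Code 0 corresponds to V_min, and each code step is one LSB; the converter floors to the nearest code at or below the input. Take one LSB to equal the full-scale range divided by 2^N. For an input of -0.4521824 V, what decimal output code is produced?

The full-scale span is 0.575 − (-0.575) = 1.15 V. LSB = 1.15 V / 2^14 ≈ 70.19 µV.
V_in − V_min = -0.4521824 − (-0.575) = 0.1228176 V.
Divide by LSB: 0.1228176 × 16384/1.15 = 1749.7770.
Truncating gives code 1749.

1749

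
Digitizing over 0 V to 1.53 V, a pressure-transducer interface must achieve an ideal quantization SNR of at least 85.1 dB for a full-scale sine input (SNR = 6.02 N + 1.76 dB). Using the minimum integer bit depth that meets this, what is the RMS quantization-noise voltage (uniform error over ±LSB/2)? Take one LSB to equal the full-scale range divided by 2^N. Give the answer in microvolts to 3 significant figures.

27.0 µV

V_FS = 1.53 V.
Required N = ⌈(85.1 − 1.76)/6.02⌉ = ⌈13.844⌉ = 14.
LSB = 1.53 V / 2^14 = 93.384 µV.
σ_q = LSB/√12 = 93.384 µV/3.4641 = 27.0 µV.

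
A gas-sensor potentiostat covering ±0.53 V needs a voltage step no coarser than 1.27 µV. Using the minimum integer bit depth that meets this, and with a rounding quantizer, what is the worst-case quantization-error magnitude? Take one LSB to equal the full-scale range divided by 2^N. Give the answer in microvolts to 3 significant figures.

Range = 0.53 − (-0.53) = 1.06 V.
Levels needed ≥ 1.06/1.27 µV = 834600. 2^20 = 1048576 suffices, so N_min = 20.
LSB = 1.06 V / 2^20 = 1.0109 µV.
|e|_max = LSB/2 = 0.505 µV.

0.505 µV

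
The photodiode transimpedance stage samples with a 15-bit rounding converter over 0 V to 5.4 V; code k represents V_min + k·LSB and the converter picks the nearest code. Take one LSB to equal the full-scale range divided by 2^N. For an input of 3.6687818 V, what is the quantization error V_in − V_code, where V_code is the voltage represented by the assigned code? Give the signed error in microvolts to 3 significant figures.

−47.5 µV

V_FS = 5.4 V. LSB = 5.4 V / 2^15 ≈ 164.8 µV.
Position in LSBs: (3.6687818 − (0)) × 32768/5.4 = 22262.7115; rounding gives k = 22263.
Reconstructed level: 0 + 22263 × 5.4/32768 V = 3.6688293457 V.
Error = V_in − V_code = 3.6687818 − (3.6688293457) = −47.5 µV.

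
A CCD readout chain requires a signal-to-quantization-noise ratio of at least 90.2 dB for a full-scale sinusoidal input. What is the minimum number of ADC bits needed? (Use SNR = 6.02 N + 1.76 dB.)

Solving 6.02 N ≥ 90.2 − 1.76: N ≥ 14.691. Round up → N = 15.

15 bits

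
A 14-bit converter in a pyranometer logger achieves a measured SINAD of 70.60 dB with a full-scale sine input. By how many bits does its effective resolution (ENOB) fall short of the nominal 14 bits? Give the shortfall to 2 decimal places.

N_eff = (70.60 − 1.76)/6.02 = 11.4352 bits.
14 − 11.4352 = 2.56 bits below nominal.

2.56 bits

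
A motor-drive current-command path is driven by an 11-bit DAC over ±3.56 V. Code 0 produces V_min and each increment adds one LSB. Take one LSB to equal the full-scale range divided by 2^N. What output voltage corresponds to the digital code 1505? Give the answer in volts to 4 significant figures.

Span: 3.56 V − (-3.56 V) = 7.12 V. LSB = 7.12 V / 2^11.
V_out = V_min + code × LSB = -3.56 V + 1505 × 7.12 V / 2048
      = -3.56 V + 5.23223 V = 1.67223 V.

1.672 V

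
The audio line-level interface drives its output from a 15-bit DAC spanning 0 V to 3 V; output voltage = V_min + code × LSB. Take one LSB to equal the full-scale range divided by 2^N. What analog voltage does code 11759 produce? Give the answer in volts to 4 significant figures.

Full-scale range = 3 V. LSB = 3 V / 2^15.
Output = V_min + (11759/32768) × range = 0 + 0.358856 × 3 V
      = 0 + 1.07657 = 1.07657 V.

1.077 V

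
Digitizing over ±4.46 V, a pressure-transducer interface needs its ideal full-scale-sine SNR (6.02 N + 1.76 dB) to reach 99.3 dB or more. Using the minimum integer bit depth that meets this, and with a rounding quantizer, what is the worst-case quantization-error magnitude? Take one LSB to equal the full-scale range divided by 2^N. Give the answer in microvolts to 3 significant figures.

34.0 µV

Full-scale range = 4.46 V − (-4.46 V) = 8.92 V.
N ≥ (99.3 − 1.76)/6.02 = 16.203 → N_min = 17.
LSB = 8.92 V / 2^17 = 68.054 µV.
Max error for round-to-nearest is LSB/2 = 34.0 µV.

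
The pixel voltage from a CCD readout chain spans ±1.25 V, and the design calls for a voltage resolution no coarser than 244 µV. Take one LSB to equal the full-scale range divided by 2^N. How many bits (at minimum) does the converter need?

14 bits

The full-scale span is 1.25 − (-1.25) = 2.5 V.
Levels needed ≥ 2.5/244 µV = 10250. 2^14 = 16384 suffices, so N_min = 14.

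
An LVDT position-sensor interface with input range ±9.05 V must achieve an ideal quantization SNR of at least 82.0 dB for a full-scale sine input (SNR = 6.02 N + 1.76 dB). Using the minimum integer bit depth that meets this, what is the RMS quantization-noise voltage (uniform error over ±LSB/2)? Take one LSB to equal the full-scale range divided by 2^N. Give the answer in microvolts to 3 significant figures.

Span: 9.05 V − (-9.05 V) = 18.1 V.
6.02 N + 1.76 ≥ 82.0 gives N ≥ 13.329, so the minimum integer is 14.
Step size = 18.1/16384 V = 1.1047 mV.
V_rms = LSB/√12 = 319 µV.

319 µV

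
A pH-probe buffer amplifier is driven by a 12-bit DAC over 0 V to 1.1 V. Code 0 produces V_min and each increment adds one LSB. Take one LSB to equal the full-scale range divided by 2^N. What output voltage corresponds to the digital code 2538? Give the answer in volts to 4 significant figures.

0.6816 V

Full-scale range = 1.1 V. LSB = 1.1 V / 2^12.
V_out = V_min + code × LSB = 0 V + 2538 × 1.1 V / 4096
      = 0 V + 0.681592 V = 0.681592 V.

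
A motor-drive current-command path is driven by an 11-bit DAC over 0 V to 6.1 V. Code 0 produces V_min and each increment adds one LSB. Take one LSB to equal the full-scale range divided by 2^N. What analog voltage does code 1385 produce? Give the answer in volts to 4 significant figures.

4.125 V

Span = 6.1 V. LSB = 6.1 V / 2^11.
Output = V_min + (1385/2048) × range = 0 + 0.676270 × 6.1 V
      = 0 V + 4.12524 V = 4.12524 V.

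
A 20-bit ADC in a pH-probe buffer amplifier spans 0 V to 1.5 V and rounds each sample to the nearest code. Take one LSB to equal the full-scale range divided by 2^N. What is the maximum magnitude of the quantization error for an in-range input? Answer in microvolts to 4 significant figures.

0.7153 µV

Range is 1.5 V.
Step size = 1.5/1048576 V = 1.43051 µV.
|e|_max = LSB/2 = 0.7153 µV.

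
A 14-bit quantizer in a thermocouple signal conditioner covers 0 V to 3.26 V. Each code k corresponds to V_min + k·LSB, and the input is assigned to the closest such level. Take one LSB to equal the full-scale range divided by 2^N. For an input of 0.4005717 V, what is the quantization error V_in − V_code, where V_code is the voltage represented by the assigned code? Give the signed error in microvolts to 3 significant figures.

+35.8 µV

V_FS = 3.26 V. LSB = 3.26 V / 2^14 ≈ 199.0 µV.
(V_in − V_min)/LSB = (0.4005717 − (0)) × 16384/3.26 = 2013.1800 → nearest code k = 2013.
Reconstructed level: 0 + 2013 × 3.26/16384 V = 0.40053588867 V.
e = 0.4005717 − (0.40053588867) = +35.8 µV.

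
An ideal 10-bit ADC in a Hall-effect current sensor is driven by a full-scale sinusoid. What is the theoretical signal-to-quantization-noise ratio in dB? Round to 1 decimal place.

62.0 dB

6.02(10) + 1.76 = 60.20 + 1.76 = 61.96 dB.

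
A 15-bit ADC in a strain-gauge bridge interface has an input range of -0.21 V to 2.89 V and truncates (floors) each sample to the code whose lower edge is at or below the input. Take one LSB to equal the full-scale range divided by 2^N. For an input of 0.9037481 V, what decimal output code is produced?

Span: 2.89 V − (-0.21 V) = 3.1 V. LSB = 3.1 V / 2^15 ≈ 94.60 µV.
V_in − V_min = 0.9037481 − (-0.21) = 1.1137481 V.
Divide by LSB: 1.1137481 × 32768/3.1 = 11772.6767.
Truncating gives code 11772.

11772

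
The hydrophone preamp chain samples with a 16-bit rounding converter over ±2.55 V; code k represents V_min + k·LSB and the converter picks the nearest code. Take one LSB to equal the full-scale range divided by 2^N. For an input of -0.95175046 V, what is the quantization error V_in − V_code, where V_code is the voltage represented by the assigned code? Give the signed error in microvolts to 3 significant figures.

Full-scale range = 2.55 V − (-2.55 V) = 5.1 V. LSB = 5.1 V / 2^16 ≈ 77.82 µV.
(V_in − V_min)/LSB = (-0.95175046 − (-2.55)) × 65536/5.1 = 20537.8200 → nearest code k = 20538.
V_code = V_min + k × range/2^16 = -2.55 + 20538 × 5.1/65536 = -0.95173645020 V.
V_in − V_code = -0.95175046 − (-0.95173645020) = −14.0 µV.

−14.0 µV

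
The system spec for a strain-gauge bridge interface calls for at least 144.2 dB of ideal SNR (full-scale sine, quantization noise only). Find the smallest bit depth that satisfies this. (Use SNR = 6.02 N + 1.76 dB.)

Solving 6.02 N ≥ 144.2 − 1.76: N ≥ 23.661. Round up → N = 24.

24 bits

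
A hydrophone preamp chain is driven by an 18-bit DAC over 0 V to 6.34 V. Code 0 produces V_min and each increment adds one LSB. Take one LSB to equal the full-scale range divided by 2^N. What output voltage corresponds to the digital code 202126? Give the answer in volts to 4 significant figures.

Full-scale range = 6.34 V. LSB = 6.34 V / 2^18.
Output = V_min + (202126/262144) × range = 0 + 0.771049 × 6.34 V
      = 0 V + 4.88845 V = 4.88845 V.

4.888 V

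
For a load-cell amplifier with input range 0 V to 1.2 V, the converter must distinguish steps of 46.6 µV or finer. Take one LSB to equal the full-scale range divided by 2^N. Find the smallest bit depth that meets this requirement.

15 bits

Span = 1.2 V.
1.2 V / 46.6 µV = 25750. Since 2^14 = 16384 and 2^15 = 32768, N = 15.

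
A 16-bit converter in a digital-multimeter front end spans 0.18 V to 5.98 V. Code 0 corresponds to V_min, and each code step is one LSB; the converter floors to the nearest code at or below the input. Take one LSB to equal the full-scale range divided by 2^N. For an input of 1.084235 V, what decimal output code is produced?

Full-scale range = 5.98 V − (0.18 V) = 5.8 V. LSB = 5.8 V / 2^16 ≈ 88.50 µV.
(V_in − V_min) × 2^16/range = (1.084235 − (0.18)) × 65536/5.8 = 10217.232.
Floor → code = 10217.

10217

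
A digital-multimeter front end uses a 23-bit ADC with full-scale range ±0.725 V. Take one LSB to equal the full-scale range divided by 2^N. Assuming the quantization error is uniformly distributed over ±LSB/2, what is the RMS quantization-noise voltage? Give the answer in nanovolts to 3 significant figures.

49.9 nV

Span: 0.725 V − (-0.725 V) = 1.45 V.
LSB = 1.45 V / 2^23 = 172.85 nV.
RMS of a uniform error over width LSB is LSB/√12 = 49.9 nV.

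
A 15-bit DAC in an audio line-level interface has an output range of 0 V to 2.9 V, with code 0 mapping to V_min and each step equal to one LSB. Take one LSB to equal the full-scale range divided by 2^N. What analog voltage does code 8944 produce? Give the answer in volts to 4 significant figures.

V_FS = 2.9 V. LSB = 2.9 V / 2^15.
V_out = V_min + code × LSB = 0 V + 8944 × 2.9 V / 32768
      = 0 V + 0.791553 V = 0.791553 V.

0.7916 V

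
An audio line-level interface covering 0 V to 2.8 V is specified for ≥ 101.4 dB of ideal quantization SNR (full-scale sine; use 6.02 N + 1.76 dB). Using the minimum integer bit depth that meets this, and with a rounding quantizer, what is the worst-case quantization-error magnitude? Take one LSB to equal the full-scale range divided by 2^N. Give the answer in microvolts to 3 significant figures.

Full-scale range = 2.8 V.
6.02 N + 1.76 ≥ 101.4 gives N ≥ 16.551, so the minimum integer is 17.
Step size = 2.8/131072 V = 21.362 µV.
Half an LSB is 10.7 µV.

10.7 µV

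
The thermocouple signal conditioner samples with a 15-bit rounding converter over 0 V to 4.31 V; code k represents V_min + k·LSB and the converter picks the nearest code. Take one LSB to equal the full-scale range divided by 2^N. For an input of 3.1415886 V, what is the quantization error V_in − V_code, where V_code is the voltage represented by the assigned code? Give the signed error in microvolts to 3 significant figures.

Full-scale range = 4.31 V. LSB = 4.31 V / 2^15 ≈ 131.5 µV.
Position in LSBs: (3.1415886 − (0)) × 32768/4.31 = 23884.8202; rounding gives k = 23885.
V_code = V_min + k × range/2^15 = 0 + 23885 × 4.31/32768 = 3.1416122437 V.
V_in − V_code = 3.1415886 − (3.1416122437) = −23.6 µV.

−23.6 µV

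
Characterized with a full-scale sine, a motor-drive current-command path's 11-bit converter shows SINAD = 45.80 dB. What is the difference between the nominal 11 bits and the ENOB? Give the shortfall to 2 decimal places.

3.68 bits

Effective bits = (45.80 − 1.76)/6.02 = 7.3156.
Shortfall = 11 − 7.3156 = 3.6844 bits.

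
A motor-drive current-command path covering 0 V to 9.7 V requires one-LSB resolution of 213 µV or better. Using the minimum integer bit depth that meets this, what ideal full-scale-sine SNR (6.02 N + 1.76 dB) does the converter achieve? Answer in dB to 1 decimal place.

98.1 dB

Span = 9.7 V.
Need 2^N ≥ 9.7 V / 213 µV = 45540 → N_min = 16.
Ideal SNR at N = 16: 6.02·16 + 1.76 = 98.1 dB.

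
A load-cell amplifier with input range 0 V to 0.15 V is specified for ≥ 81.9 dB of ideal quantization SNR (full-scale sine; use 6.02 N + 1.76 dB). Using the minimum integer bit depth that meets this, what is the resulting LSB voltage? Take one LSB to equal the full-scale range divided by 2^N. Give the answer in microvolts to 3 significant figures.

Full-scale range = 0.15 V.
Solving 6.02 N ≥ 81.9 − 1.76: N ≥ 13.312. Round up → N = 14.
LSB = 0.15 V ÷ 2^14 = 0.15/16384 V = 9.16 µV.

9.16 µV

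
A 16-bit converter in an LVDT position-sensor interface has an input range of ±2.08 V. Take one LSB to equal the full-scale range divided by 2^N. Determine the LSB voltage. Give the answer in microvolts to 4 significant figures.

Span: 2.08 V − (-2.08 V) = 4.16 V.
2^16 = 65536 levels.
LSB = 4.16 V / 2^16 = 63.48 µV.

63.48 µV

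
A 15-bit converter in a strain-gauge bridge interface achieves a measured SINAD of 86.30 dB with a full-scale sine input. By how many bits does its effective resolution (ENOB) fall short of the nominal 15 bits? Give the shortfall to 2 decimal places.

0.96 bits

N_eff = (86.30 − 1.76)/6.02 = 14.0432 bits.
Lost resolution: 15 − 14.0432 = 0.9568 bits.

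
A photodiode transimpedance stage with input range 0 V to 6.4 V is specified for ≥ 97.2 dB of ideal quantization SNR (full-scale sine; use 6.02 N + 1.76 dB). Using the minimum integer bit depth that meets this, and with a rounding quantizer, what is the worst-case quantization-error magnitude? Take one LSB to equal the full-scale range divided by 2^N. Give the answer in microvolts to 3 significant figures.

Span = 6.4 V.
N ≥ (97.2 − 1.76)/6.02 = 15.854 → N_min = 16.
One LSB is 6.4 V / 65536 = 97.656 µV.
Half an LSB is 48.8 µV.

48.8 µV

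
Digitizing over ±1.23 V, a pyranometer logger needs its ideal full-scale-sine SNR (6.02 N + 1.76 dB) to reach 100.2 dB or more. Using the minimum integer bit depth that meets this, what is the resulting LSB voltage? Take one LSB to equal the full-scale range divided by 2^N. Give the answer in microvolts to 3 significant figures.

18.8 µV

Range = 1.23 − (-1.23) = 2.46 V.
N ≥ (100.2 − 1.76)/6.02 = 16.352 → N_min = 17.
One LSB is 2.46 V / 131072 = 18.8 µV.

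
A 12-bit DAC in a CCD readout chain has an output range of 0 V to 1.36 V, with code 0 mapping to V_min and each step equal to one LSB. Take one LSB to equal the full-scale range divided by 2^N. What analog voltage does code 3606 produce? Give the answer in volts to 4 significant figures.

Full-scale range = 1.36 V. LSB = 1.36 V / 2^12.
Output = V_min + (3606/4096) × range = 0 + 0.880371 × 1.36 V
      = 0 + 1.19730 = 1.19730 V.

1.197 V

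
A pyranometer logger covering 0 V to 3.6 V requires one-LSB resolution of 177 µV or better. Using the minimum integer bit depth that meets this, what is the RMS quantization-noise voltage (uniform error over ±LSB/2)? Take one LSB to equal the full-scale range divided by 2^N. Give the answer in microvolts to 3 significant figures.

31.7 µV

V_FS = 3.6 V.
3.6 V / 177 µV = 20340. Since 2^14 = 16384 and 2^15 = 32768, N = 15.
One LSB is 3.6 V / 32768 = 109.86 µV.
RMS noise = LSB/√12 = 31.7 µV.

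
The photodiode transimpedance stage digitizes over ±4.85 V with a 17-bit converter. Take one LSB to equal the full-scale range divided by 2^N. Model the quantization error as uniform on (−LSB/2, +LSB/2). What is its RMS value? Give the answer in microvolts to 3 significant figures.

Range = 4.85 − (-4.85) = 9.7 V.
LSB = 9.7 V / 2^17 = 74.005 µV.
RMS of a uniform error over width LSB is LSB/√12 = 21.4 µV.

21.4 µV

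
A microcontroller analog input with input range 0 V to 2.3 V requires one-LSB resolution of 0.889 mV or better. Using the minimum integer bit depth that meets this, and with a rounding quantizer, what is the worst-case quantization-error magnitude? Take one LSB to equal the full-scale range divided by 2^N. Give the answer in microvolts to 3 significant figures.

281 µV

Span = 2.3 V.
Required number of levels: 2.3/0.889 mV = 2587.2; smallest N with 2^N ≥ that is 12.
One LSB is 2.3 V / 4096 = 0.56152 mV.
|e|_max = LSB/2 = 281 µV.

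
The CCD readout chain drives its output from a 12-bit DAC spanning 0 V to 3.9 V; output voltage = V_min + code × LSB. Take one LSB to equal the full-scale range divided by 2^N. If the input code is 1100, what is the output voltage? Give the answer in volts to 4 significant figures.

Range is 3.9 V. LSB = 3.9 V / 2^12.
Output = V_min + (1100/4096) × range = 0 + 0.268555 × 3.9 V
      = 0 + 1.04736 = 1.04736 V.

1.047 V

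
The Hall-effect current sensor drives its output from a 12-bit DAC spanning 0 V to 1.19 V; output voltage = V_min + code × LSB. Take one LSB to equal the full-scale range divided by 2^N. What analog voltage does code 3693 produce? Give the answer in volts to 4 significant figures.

1.073 V

Range is 1.19 V. LSB = 1.19 V / 2^12.
V_out = 0 + 3693 × (1.19/4096) V
      = 0 + 1.07292 = 1.07292 V.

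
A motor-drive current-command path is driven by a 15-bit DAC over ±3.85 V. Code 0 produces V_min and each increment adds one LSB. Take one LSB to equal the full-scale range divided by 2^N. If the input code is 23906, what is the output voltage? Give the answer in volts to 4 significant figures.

Range = 3.85 − (-3.85) = 7.7 V. LSB = 7.7 V / 2^15.
V_out = V_min + code × LSB = -3.85 V + 23906 × 7.7 V / 32768
      = -3.85 V + 5.61756 V = 1.76756 V.

1.768 V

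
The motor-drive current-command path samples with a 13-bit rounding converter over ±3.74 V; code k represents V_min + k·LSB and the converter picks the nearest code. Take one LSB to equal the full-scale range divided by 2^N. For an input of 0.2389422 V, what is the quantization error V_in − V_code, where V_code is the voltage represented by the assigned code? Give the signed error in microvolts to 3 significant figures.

The full-scale span is 3.74 − (-3.74) = 7.48 V. LSB = 7.48 V / 2^13 ≈ 0.9131 mV.
(0.2389422 − (-3.74)) / LSB = 3.9789422 × 8192/7.48 = 4357.6864. Nearest integer: k = 4358.
Reconstructed level: -3.74 + 4358 × 7.48/8192 V = 0.2392285156 V.
e = 0.2389422 − (0.2392285156) = −286 µV.

−286 µV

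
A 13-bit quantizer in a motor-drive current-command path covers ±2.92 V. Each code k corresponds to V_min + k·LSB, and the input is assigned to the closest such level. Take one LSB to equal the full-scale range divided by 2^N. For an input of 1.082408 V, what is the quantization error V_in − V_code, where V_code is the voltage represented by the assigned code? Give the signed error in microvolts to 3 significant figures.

Range = 2.92 − (-2.92) = 5.84 V. LSB = 5.84 V / 2^13 ≈ 0.7129 mV.
(V_in − V_min)/LSB = (1.082408 − (-2.92)) × 8192/5.84 = 5614.3367 → nearest code k = 5614.
Reconstructed level: -2.92 + 5614 × 5.84/8192 V = 1.082167969 V.
Error = V_in − V_code = 1.082408 − (1.082167969) = +240 µV.

+240 µV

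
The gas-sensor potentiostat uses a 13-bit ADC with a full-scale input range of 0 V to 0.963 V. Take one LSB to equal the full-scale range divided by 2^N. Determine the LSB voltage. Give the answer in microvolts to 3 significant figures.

Range is 0.963 V.
There are 2^13 = 8192 steps.
Step size = 0.963/8192 V = 118 µV.

118 µV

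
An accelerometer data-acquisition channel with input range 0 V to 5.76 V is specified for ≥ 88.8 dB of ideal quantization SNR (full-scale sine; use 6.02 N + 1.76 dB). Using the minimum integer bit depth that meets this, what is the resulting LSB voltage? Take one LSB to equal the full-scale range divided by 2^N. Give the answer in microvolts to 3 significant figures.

Span = 5.76 V.
6.02 N + 1.76 ≥ 88.8 gives N ≥ 14.458, so the minimum integer is 15.
LSB = 5.76 V / 2^15 = 176 µV.

176 µV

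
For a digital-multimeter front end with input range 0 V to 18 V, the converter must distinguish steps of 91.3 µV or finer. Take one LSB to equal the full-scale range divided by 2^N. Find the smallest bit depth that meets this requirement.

18 bits

Span = 18 V.
Need 2^N ≥ 18 V / 91.3 µV = 197200 → N_min = 18.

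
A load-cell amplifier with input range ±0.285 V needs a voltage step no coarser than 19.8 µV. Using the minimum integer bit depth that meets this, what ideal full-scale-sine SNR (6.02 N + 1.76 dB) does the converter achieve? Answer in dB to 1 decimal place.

92.1 dB

Span: 0.285 V − (-0.285 V) = 0.57 V.
0.57 V / 19.8 µV = 28790. Since 2^14 = 16384 and 2^15 = 32768, N = 15.
6.02(15) + 1.76 = 92.06 dB.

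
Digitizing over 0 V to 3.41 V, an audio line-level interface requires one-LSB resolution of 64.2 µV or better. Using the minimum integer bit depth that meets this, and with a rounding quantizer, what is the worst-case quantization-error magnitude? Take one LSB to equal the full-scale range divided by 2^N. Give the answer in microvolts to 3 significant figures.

Full-scale range = 3.41 V.
Levels needed ≥ 3.41/64.2 µV = 53120. 2^16 = 65536 suffices, so N_min = 16.
Step size = 3.41/65536 V = 52.032 µV.
Max error for round-to-nearest is LSB/2 = 26.0 µV.

26.0 µV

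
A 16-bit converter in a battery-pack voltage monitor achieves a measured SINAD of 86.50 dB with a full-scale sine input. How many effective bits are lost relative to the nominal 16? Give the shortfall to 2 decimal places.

1.92 bits

Effective bits = (86.50 − 1.76)/6.02 = 14.0764.
Lost resolution: 16 − 14.0764 = 1.9236 bits.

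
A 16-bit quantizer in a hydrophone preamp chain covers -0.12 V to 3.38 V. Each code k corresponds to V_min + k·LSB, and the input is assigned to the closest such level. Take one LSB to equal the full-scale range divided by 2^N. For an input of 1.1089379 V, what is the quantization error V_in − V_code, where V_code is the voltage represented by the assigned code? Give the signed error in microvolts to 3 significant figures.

Full-scale range = 3.38 V − (-0.12 V) = 3.5 V. LSB = 3.5 V / 2^16 ≈ 53.41 µV.
Position in LSBs: (1.1089379 − (-0.12)) × 65536/3.5 = 23011.3355; rounding gives k = 23011.
V_code = V_min + k × range/2^16 = -0.12 + 23011 × 3.5/65536 = 1.1089199829 V.
V_in − V_code = 1.1089379 − (1.1089199829) = +17.9 µV.

+17.9 µV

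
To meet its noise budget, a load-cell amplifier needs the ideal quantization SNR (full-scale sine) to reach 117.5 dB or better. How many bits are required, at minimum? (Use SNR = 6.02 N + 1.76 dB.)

20 bits

Required N = ⌈(117.5 − 1.76)/6.02⌉ = ⌈19.226⌉ = 20.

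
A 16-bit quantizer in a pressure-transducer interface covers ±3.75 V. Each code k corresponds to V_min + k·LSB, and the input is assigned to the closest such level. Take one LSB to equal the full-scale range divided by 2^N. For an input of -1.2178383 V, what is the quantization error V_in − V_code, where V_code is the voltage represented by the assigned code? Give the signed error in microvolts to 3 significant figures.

The full-scale span is 3.75 − (-3.75) = 7.5 V. LSB = 7.5 V / 2^16 ≈ 114.4 µV.
(-1.2178383 − (-3.75)) / LSB = 2.5321617 × 65536/7.5 = 22126.3666. Nearest integer: k = 22126.
V_code = -3.75 + (22126/65536) × 7.5 = -1.2178802490 V.
V_in − V_code = -1.2178383 − (-1.2178802490) = +41.9 µV.

+41.9 µV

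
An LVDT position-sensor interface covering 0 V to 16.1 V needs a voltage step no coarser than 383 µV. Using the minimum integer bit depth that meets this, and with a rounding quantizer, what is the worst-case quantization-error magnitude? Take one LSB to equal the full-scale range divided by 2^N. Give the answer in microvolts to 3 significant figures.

123 µV

V_FS = 16.1 V.
Required number of levels: 16.1/383 µV = 42037; smallest N with 2^N ≥ that is 16.
Step size = 16.1/65536 V = 245.67 µV.
|e|_max = LSB/2 = 123 µV.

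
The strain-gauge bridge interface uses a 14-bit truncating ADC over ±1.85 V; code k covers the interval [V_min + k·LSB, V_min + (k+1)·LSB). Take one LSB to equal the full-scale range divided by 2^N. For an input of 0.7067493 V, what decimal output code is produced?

Range = 1.85 − (-1.85) = 3.7 V. LSB = 3.7 V / 2^14 ≈ 225.8 µV.
code = ⌊(V_in − V_min)/LSB⌋ = ⌊(V_in − V_min) × 2^14 / range⌋
     = ⌊(0.7067493 − (-1.85)) × 16384 / 3.7⌋ = ⌊2.5567493 × 16384/3.7⌋
     = ⌊11321.562⌋ = 11321.

11321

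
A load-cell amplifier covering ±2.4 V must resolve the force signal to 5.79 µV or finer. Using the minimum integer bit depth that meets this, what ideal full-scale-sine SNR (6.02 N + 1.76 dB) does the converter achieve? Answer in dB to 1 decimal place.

Full-scale range = 2.4 V − (-2.4 V) = 4.8 V.
Need 2^N ≥ 4.8 V / 5.79 µV = 829000 → N_min = 20.
Ideal SNR at N = 20: 6.02·20 + 1.76 = 122.2 dB.

122.2 dB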